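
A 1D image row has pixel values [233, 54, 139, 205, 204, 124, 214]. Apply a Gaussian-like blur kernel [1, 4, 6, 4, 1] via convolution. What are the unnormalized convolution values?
Convolve image row [233, 54, 139, 205, 204, 124, 214] with kernel [1, 4, 6, 4, 1]: y[0] = 233×1 = 233; y[1] = 233×4 + 54×1 = 986; y[2] = 233×6 + 54×4 + 139×1 = 1753; y[3] = 233×4 + 54×6 + 139×4 + 205×1 = 2017; y[4] = 233×1 + 54×4 + 139×6 + 205×4 + 204×1 = 2307; y[5] = 54×1 + 139×4 + 205×6 + 204×4 + 124×1 = 2780; y[6] = 139×1 + 205×4 + 204×6 + 124×4 + 214×1 = 2893; y[7] = 205×1 + 204×4 + 124×6 + 214×4 = 2621; y[8] = 204×1 + 124×4 + 214×6 = 1984; y[9] = 124×1 + 214×4 = 980; y[10] = 214×1 = 214 → [233, 986, 1753, 2017, 2307, 2780, 2893, 2621, 1984, 980, 214]. Normalization factor = sum(kernel) = 16.

[233, 986, 1753, 2017, 2307, 2780, 2893, 2621, 1984, 980, 214]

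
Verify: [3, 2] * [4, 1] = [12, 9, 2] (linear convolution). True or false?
Recompute linear convolution of [3, 2] and [4, 1]: y[0] = 3×4 = 12; y[1] = 3×1 + 2×4 = 11; y[2] = 2×1 = 2 → [12, 11, 2]. Compare to given [12, 9, 2]: they differ at index 1: given 9, correct 11, so answer: No

No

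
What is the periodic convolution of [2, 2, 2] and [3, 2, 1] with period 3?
Use y[k] = Σ_j f[j]·g[(k-j) mod 3]. y[0] = 2×3 + 2×1 + 2×2 = 12; y[1] = 2×2 + 2×3 + 2×1 = 12; y[2] = 2×1 + 2×2 + 2×3 = 12. Result: [12, 12, 12]

[12, 12, 12]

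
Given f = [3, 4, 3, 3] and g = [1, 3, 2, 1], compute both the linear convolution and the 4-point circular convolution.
Linear: y_lin[0] = 3×1 = 3; y_lin[1] = 3×3 + 4×1 = 13; y_lin[2] = 3×2 + 4×3 + 3×1 = 21; y_lin[3] = 3×1 + 4×2 + 3×3 + 3×1 = 23; y_lin[4] = 4×1 + 3×2 + 3×3 = 19; y_lin[5] = 3×1 + 3×2 = 9; y_lin[6] = 3×1 = 3 → [3, 13, 21, 23, 19, 9, 3]. Circular (length 4): y[0] = 3×1 + 4×1 + 3×2 + 3×3 = 22; y[1] = 3×3 + 4×1 + 3×1 + 3×2 = 22; y[2] = 3×2 + 4×3 + 3×1 + 3×1 = 24; y[3] = 3×1 + 4×2 + 3×3 + 3×1 = 23 → [22, 22, 24, 23]

Linear: [3, 13, 21, 23, 19, 9, 3], Circular: [22, 22, 24, 23]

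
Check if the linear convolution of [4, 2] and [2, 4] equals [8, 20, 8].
Recompute linear convolution of [4, 2] and [2, 4]: y[0] = 4×2 = 8; y[1] = 4×4 + 2×2 = 20; y[2] = 2×4 = 8 → [8, 20, 8]. Given [8, 20, 8] matches, so answer: Yes

Yes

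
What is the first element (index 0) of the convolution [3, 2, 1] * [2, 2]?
Use y[k] = Σ_i a[i]·b[k-i] at k=0. y[0] = 3×2 = 6

6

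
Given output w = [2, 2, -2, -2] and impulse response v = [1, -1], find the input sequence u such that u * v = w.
Deconvolve w=[2, 2, -2, -2] by v=[1, -1]. Since v[0]=1, solve forward: u[0] = w[0] / 1 = 2; u[1] = (w[1] - 2×-1) / 1 = 4; u[2] = (w[2] - 4×-1) / 1 = 2. So u = [2, 4, 2]. Check by forward convolution: w[0] = 2×1 = 2; w[1] = 2×-1 + 4×1 = 2; w[2] = 4×-1 + 2×1 = -2; w[3] = 2×-1 = -2

[2, 4, 2]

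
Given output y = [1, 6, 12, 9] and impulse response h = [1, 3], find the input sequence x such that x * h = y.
Deconvolve y=[1, 6, 12, 9] by h=[1, 3]. Since h[0]=1, solve forward: x[0] = y[0] / 1 = 1; x[1] = (y[1] - 1×3) / 1 = 3; x[2] = (y[2] - 3×3) / 1 = 3. So x = [1, 3, 3]. Check by forward convolution: y[0] = 1×1 = 1; y[1] = 1×3 + 3×1 = 6; y[2] = 3×3 + 3×1 = 12; y[3] = 3×3 = 9

[1, 3, 3]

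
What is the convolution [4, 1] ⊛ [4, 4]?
y[0] = 4×4 = 16; y[1] = 4×4 + 1×4 = 20; y[2] = 1×4 = 4

[16, 20, 4]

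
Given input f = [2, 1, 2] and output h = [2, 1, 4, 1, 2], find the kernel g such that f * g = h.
Output length 5 = len(f) + len(g) - 1 ⇒ len(g) = 3. Solve g forward using g[k] = (h[k] - Σ_{i≥1} f[i]·g[k-i]) / f[0]: g[0] = h[0] / f[0] = 2 / 2 = 1; g[1] = (h[1] - 1×1) / f[0] = (1 - 1×1) / 2 = 0; g[2] = (h[2] - 1×0 - 2×1) / f[0] = (4 - 1×0 - 2×1) / 2 = 1. So g = [1, 0, 1]. Forward-check [2, 1, 2] * [1, 0, 1]: h[0] = 2×1 = 2; h[1] = 2×0 + 1×1 = 1; h[2] = 2×1 + 1×0 + 2×1 = 4; h[3] = 1×1 + 2×0 = 1; h[4] = 2×1 = 2 → [2, 1, 4, 1, 2] ✓

[1, 0, 1]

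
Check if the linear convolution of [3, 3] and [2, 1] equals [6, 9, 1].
Recompute linear convolution of [3, 3] and [2, 1]: y[0] = 3×2 = 6; y[1] = 3×1 + 3×2 = 9; y[2] = 3×1 = 3 → [6, 9, 3]. Compare to given [6, 9, 1]: they differ at index 2: given 1, correct 3, so answer: No

No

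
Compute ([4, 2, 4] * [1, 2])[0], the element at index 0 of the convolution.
Use y[k] = Σ_i a[i]·b[k-i] at k=0. y[0] = 4×1 = 4

4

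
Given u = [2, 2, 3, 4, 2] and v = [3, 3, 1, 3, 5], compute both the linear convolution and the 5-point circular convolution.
Linear: y_lin[0] = 2×3 = 6; y_lin[1] = 2×3 + 2×3 = 12; y_lin[2] = 2×1 + 2×3 + 3×3 = 17; y_lin[3] = 2×3 + 2×1 + 3×3 + 4×3 = 29; y_lin[4] = 2×5 + 2×3 + 3×1 + 4×3 + 2×3 = 37; y_lin[5] = 2×5 + 3×3 + 4×1 + 2×3 = 29; y_lin[6] = 3×5 + 4×3 + 2×1 = 29; y_lin[7] = 4×5 + 2×3 = 26; y_lin[8] = 2×5 = 10 → [6, 12, 17, 29, 37, 29, 29, 26, 10]. Circular (length 5): y[0] = 2×3 + 2×5 + 3×3 + 4×1 + 2×3 = 35; y[1] = 2×3 + 2×3 + 3×5 + 4×3 + 2×1 = 41; y[2] = 2×1 + 2×3 + 3×3 + 4×5 + 2×3 = 43; y[3] = 2×3 + 2×1 + 3×3 + 4×3 + 2×5 = 39; y[4] = 2×5 + 2×3 + 3×1 + 4×3 + 2×3 = 37 → [35, 41, 43, 39, 37]

Linear: [6, 12, 17, 29, 37, 29, 29, 26, 10], Circular: [35, 41, 43, 39, 37]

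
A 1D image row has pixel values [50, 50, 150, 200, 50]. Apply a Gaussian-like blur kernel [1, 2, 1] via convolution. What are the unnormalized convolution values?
Convolve image row [50, 50, 150, 200, 50] with kernel [1, 2, 1]: y[0] = 50×1 = 50; y[1] = 50×2 + 50×1 = 150; y[2] = 50×1 + 50×2 + 150×1 = 300; y[3] = 50×1 + 150×2 + 200×1 = 550; y[4] = 150×1 + 200×2 + 50×1 = 600; y[5] = 200×1 + 50×2 = 300; y[6] = 50×1 = 50 → [50, 150, 300, 550, 600, 300, 50]. Normalization factor = sum(kernel) = 4.

[50, 150, 300, 550, 600, 300, 50]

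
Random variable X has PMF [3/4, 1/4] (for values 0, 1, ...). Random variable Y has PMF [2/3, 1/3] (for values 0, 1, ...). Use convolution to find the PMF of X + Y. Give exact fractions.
P(X+Y=k) = Σ_i P(X=i)·P(Y=k-i) — a convolution of [3/4, 1/4] and [2/3, 1/3]. P(X+Y=0) = (3/4)×(2/3) = 1/2; P(X+Y=1) = (3/4)×(1/3) + (1/4)×(2/3) = 1/4 + 1/6 = 5/12; P(X+Y=2) = (1/4)×(1/3) = 1/12. PMF: [1/2, 5/12, 1/12] (sums to 1 ✓)

[1/2, 5/12, 1/12]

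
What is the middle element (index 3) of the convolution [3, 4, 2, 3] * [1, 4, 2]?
Use y[k] = Σ_i a[i]·b[k-i] at k=3. y[3] = 4×2 + 2×4 + 3×1 = 19

19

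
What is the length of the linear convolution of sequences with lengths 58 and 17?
Linear/full convolution length: m + n - 1 = 58 + 17 - 1 = 74

74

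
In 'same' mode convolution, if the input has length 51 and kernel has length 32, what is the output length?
'Same' mode returns an output with the same length as the input: 51

51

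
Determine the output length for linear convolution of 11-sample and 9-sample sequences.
Linear/full convolution length: m + n - 1 = 11 + 9 - 1 = 19

19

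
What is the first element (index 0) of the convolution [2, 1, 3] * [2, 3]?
Use y[k] = Σ_i a[i]·b[k-i] at k=0. y[0] = 2×2 = 4

4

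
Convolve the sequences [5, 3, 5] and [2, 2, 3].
y[0] = 5×2 = 10; y[1] = 5×2 + 3×2 = 16; y[2] = 5×3 + 3×2 + 5×2 = 31; y[3] = 3×3 + 5×2 = 19; y[4] = 5×3 = 15

[10, 16, 31, 19, 15]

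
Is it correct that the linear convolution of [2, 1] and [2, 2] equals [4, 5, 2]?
Recompute linear convolution of [2, 1] and [2, 2]: y[0] = 2×2 = 4; y[1] = 2×2 + 1×2 = 6; y[2] = 1×2 = 2 → [4, 6, 2]. Compare to given [4, 5, 2]: they differ at index 1: given 5, correct 6, so answer: No

No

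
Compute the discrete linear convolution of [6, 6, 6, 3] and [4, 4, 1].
y[0] = 6×4 = 24; y[1] = 6×4 + 6×4 = 48; y[2] = 6×1 + 6×4 + 6×4 = 54; y[3] = 6×1 + 6×4 + 3×4 = 42; y[4] = 6×1 + 3×4 = 18; y[5] = 3×1 = 3

[24, 48, 54, 42, 18, 3]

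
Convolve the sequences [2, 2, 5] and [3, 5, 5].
y[0] = 2×3 = 6; y[1] = 2×5 + 2×3 = 16; y[2] = 2×5 + 2×5 + 5×3 = 35; y[3] = 2×5 + 5×5 = 35; y[4] = 5×5 = 25

[6, 16, 35, 35, 25]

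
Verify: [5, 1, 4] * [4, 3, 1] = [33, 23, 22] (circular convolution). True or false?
Recompute circular convolution of [5, 1, 4] and [4, 3, 1]: y[0] = 5×4 + 1×1 + 4×3 = 33; y[1] = 5×3 + 1×4 + 4×1 = 23; y[2] = 5×1 + 1×3 + 4×4 = 24 → [33, 23, 24]. Compare to given [33, 23, 22]: they differ at index 2: given 22, correct 24, so answer: No

No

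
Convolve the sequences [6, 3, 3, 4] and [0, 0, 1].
y[0] = 6×0 = 0; y[1] = 6×0 + 3×0 = 0; y[2] = 6×1 + 3×0 + 3×0 = 6; y[3] = 3×1 + 3×0 + 4×0 = 3; y[4] = 3×1 + 4×0 = 3; y[5] = 4×1 = 4

[0, 0, 6, 3, 3, 4]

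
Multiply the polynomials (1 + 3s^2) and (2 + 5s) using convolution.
Ascending coefficients: a = [1, 0, 3], b = [2, 5]. c[0] = 1×2 = 2; c[1] = 1×5 + 0×2 = 5; c[2] = 0×5 + 3×2 = 6; c[3] = 3×5 = 15. Result coefficients: [2, 5, 6, 15] → 2 + 5s + 6s^2 + 15s^3

2 + 5s + 6s^2 + 15s^3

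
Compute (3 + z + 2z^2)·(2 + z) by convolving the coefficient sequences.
Ascending coefficients: a = [3, 1, 2], b = [2, 1]. c[0] = 3×2 = 6; c[1] = 3×1 + 1×2 = 5; c[2] = 1×1 + 2×2 = 5; c[3] = 2×1 = 2. Result coefficients: [6, 5, 5, 2] → 6 + 5z + 5z^2 + 2z^3

6 + 5z + 5z^2 + 2z^3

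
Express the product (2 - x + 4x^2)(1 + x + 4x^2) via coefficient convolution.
Ascending coefficients: a = [2, -1, 4], b = [1, 1, 4]. c[0] = 2×1 = 2; c[1] = 2×1 + -1×1 = 1; c[2] = 2×4 + -1×1 + 4×1 = 11; c[3] = -1×4 + 4×1 = 0; c[4] = 4×4 = 16. Result coefficients: [2, 1, 11, 0, 16] → 2 + x + 11x^2 + 16x^4

2 + x + 11x^2 + 16x^4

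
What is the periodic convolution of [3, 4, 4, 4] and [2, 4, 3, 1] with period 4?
Use y[k] = Σ_j f[j]·g[(k-j) mod 4]. y[0] = 3×2 + 4×1 + 4×3 + 4×4 = 38; y[1] = 3×4 + 4×2 + 4×1 + 4×3 = 36; y[2] = 3×3 + 4×4 + 4×2 + 4×1 = 37; y[3] = 3×1 + 4×3 + 4×4 + 4×2 = 39. Result: [38, 36, 37, 39]

[38, 36, 37, 39]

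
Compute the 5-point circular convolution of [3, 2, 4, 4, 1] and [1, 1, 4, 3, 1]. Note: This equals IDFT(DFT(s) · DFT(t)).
Either evaluate y[k] = Σ_j s[j]·t[(k-j) mod 5] directly, or use IDFT(DFT(s) · DFT(t)). y[0] = 3×1 + 2×1 + 4×3 + 4×4 + 1×1 = 34; y[1] = 3×1 + 2×1 + 4×1 + 4×3 + 1×4 = 25; y[2] = 3×4 + 2×1 + 4×1 + 4×1 + 1×3 = 25; y[3] = 3×3 + 2×4 + 4×1 + 4×1 + 1×1 = 26; y[4] = 3×1 + 2×3 + 4×4 + 4×1 + 1×1 = 30. Result: [34, 25, 25, 26, 30]

[34, 25, 25, 26, 30]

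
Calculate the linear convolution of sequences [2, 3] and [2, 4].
y[0] = 2×2 = 4; y[1] = 2×4 + 3×2 = 14; y[2] = 3×4 = 12

[4, 14, 12]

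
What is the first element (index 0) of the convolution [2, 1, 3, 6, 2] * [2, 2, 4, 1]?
Use y[k] = Σ_i a[i]·b[k-i] at k=0. y[0] = 2×2 = 4

4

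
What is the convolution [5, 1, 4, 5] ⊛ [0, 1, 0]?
y[0] = 5×0 = 0; y[1] = 5×1 + 1×0 = 5; y[2] = 5×0 + 1×1 + 4×0 = 1; y[3] = 1×0 + 4×1 + 5×0 = 4; y[4] = 4×0 + 5×1 = 5; y[5] = 5×0 = 0

[0, 5, 1, 4, 5, 0]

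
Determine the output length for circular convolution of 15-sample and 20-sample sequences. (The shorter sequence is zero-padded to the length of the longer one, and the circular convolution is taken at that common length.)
Circular convolution (zero-padding the shorter input) has length max(m, n) = max(15, 20) = 20

20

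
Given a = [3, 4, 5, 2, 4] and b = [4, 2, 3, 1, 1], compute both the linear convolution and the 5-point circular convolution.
Linear: y_lin[0] = 3×4 = 12; y_lin[1] = 3×2 + 4×4 = 22; y_lin[2] = 3×3 + 4×2 + 5×4 = 37; y_lin[3] = 3×1 + 4×3 + 5×2 + 2×4 = 33; y_lin[4] = 3×1 + 4×1 + 5×3 + 2×2 + 4×4 = 42; y_lin[5] = 4×1 + 5×1 + 2×3 + 4×2 = 23; y_lin[6] = 5×1 + 2×1 + 4×3 = 19; y_lin[7] = 2×1 + 4×1 = 6; y_lin[8] = 4×1 = 4 → [12, 22, 37, 33, 42, 23, 19, 6, 4]. Circular (length 5): y[0] = 3×4 + 4×1 + 5×1 + 2×3 + 4×2 = 35; y[1] = 3×2 + 4×4 + 5×1 + 2×1 + 4×3 = 41; y[2] = 3×3 + 4×2 + 5×4 + 2×1 + 4×1 = 43; y[3] = 3×1 + 4×3 + 5×2 + 2×4 + 4×1 = 37; y[4] = 3×1 + 4×1 + 5×3 + 2×2 + 4×4 = 42 → [35, 41, 43, 37, 42]

Linear: [12, 22, 37, 33, 42, 23, 19, 6, 4], Circular: [35, 41, 43, 37, 42]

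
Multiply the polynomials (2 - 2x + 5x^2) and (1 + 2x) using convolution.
Ascending coefficients: a = [2, -2, 5], b = [1, 2]. c[0] = 2×1 = 2; c[1] = 2×2 + -2×1 = 2; c[2] = -2×2 + 5×1 = 1; c[3] = 5×2 = 10. Result coefficients: [2, 2, 1, 10] → 2 + 2x + x^2 + 10x^3

2 + 2x + x^2 + 10x^3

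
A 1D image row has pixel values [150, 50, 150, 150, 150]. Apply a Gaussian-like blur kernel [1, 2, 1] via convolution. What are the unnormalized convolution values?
Convolve image row [150, 50, 150, 150, 150] with kernel [1, 2, 1]: y[0] = 150×1 = 150; y[1] = 150×2 + 50×1 = 350; y[2] = 150×1 + 50×2 + 150×1 = 400; y[3] = 50×1 + 150×2 + 150×1 = 500; y[4] = 150×1 + 150×2 + 150×1 = 600; y[5] = 150×1 + 150×2 = 450; y[6] = 150×1 = 150 → [150, 350, 400, 500, 600, 450, 150]. Normalization factor = sum(kernel) = 4.

[150, 350, 400, 500, 600, 450, 150]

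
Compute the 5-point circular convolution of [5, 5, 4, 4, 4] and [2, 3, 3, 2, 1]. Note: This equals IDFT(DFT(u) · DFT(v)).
Either evaluate y[k] = Σ_j u[j]·v[(k-j) mod 5] directly, or use IDFT(DFT(u) · DFT(v)). y[0] = 5×2 + 5×1 + 4×2 + 4×3 + 4×3 = 47; y[1] = 5×3 + 5×2 + 4×1 + 4×2 + 4×3 = 49; y[2] = 5×3 + 5×3 + 4×2 + 4×1 + 4×2 = 50; y[3] = 5×2 + 5×3 + 4×3 + 4×2 + 4×1 = 49; y[4] = 5×1 + 5×2 + 4×3 + 4×3 + 4×2 = 47. Result: [47, 49, 50, 49, 47]

[47, 49, 50, 49, 47]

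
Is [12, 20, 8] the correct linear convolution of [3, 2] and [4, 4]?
Recompute linear convolution of [3, 2] and [4, 4]: y[0] = 3×4 = 12; y[1] = 3×4 + 2×4 = 20; y[2] = 2×4 = 8 → [12, 20, 8]. Given [12, 20, 8] matches, so answer: Yes

Yes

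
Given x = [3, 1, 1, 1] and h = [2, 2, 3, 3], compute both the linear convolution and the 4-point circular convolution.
Linear: y_lin[0] = 3×2 = 6; y_lin[1] = 3×2 + 1×2 = 8; y_lin[2] = 3×3 + 1×2 + 1×2 = 13; y_lin[3] = 3×3 + 1×3 + 1×2 + 1×2 = 16; y_lin[4] = 1×3 + 1×3 + 1×2 = 8; y_lin[5] = 1×3 + 1×3 = 6; y_lin[6] = 1×3 = 3 → [6, 8, 13, 16, 8, 6, 3]. Circular (length 4): y[0] = 3×2 + 1×3 + 1×3 + 1×2 = 14; y[1] = 3×2 + 1×2 + 1×3 + 1×3 = 14; y[2] = 3×3 + 1×2 + 1×2 + 1×3 = 16; y[3] = 3×3 + 1×3 + 1×2 + 1×2 = 16 → [14, 14, 16, 16]

Linear: [6, 8, 13, 16, 8, 6, 3], Circular: [14, 14, 16, 16]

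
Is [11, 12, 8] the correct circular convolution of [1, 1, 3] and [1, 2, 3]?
Recompute circular convolution of [1, 1, 3] and [1, 2, 3]: y[0] = 1×1 + 1×3 + 3×2 = 10; y[1] = 1×2 + 1×1 + 3×3 = 12; y[2] = 1×3 + 1×2 + 3×1 = 8 → [10, 12, 8]. Compare to given [11, 12, 8]: they differ at index 0: given 11, correct 10, so answer: No

No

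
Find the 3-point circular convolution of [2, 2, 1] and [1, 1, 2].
Use y[k] = Σ_j u[j]·v[(k-j) mod 3]. y[0] = 2×1 + 2×2 + 1×1 = 7; y[1] = 2×1 + 2×1 + 1×2 = 6; y[2] = 2×2 + 2×1 + 1×1 = 7. Result: [7, 6, 7]

[7, 6, 7]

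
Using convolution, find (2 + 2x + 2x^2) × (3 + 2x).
Ascending coefficients: a = [2, 2, 2], b = [3, 2]. c[0] = 2×3 = 6; c[1] = 2×2 + 2×3 = 10; c[2] = 2×2 + 2×3 = 10; c[3] = 2×2 = 4. Result coefficients: [6, 10, 10, 4] → 6 + 10x + 10x^2 + 4x^3

6 + 10x + 10x^2 + 4x^3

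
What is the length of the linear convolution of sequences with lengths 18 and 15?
Linear/full convolution length: m + n - 1 = 18 + 15 - 1 = 32

32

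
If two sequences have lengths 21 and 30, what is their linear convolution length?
Linear/full convolution length: m + n - 1 = 21 + 30 - 1 = 50

50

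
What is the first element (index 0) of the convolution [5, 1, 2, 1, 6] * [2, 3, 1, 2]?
Use y[k] = Σ_i a[i]·b[k-i] at k=0. y[0] = 5×2 = 10

10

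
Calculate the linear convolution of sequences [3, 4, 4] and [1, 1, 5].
y[0] = 3×1 = 3; y[1] = 3×1 + 4×1 = 7; y[2] = 3×5 + 4×1 + 4×1 = 23; y[3] = 4×5 + 4×1 = 24; y[4] = 4×5 = 20

[3, 7, 23, 24, 20]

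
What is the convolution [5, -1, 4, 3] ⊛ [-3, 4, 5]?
y[0] = 5×-3 = -15; y[1] = 5×4 + -1×-3 = 23; y[2] = 5×5 + -1×4 + 4×-3 = 9; y[3] = -1×5 + 4×4 + 3×-3 = 2; y[4] = 4×5 + 3×4 = 32; y[5] = 3×5 = 15

[-15, 23, 9, 2, 32, 15]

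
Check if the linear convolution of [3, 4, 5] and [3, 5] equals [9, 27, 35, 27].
Recompute linear convolution of [3, 4, 5] and [3, 5]: y[0] = 3×3 = 9; y[1] = 3×5 + 4×3 = 27; y[2] = 4×5 + 5×3 = 35; y[3] = 5×5 = 25 → [9, 27, 35, 25]. Compare to given [9, 27, 35, 27]: they differ at index 3: given 27, correct 25, so answer: No

No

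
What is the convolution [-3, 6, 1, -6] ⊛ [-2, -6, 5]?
y[0] = -3×-2 = 6; y[1] = -3×-6 + 6×-2 = 6; y[2] = -3×5 + 6×-6 + 1×-2 = -53; y[3] = 6×5 + 1×-6 + -6×-2 = 36; y[4] = 1×5 + -6×-6 = 41; y[5] = -6×5 = -30

[6, 6, -53, 36, 41, -30]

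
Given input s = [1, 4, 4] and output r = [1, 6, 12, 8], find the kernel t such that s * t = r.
Output length 4 = len(s) + len(t) - 1 ⇒ len(t) = 2. Solve t forward using t[k] = (r[k] - Σ_{i≥1} s[i]·t[k-i]) / s[0]: t[0] = r[0] / s[0] = 1 / 1 = 1; t[1] = (r[1] - 4×1) / s[0] = (6 - 4×1) / 1 = 2. So t = [1, 2]. Forward-check [1, 4, 4] * [1, 2]: r[0] = 1×1 = 1; r[1] = 1×2 + 4×1 = 6; r[2] = 4×2 + 4×1 = 12; r[3] = 4×2 = 8 → [1, 6, 12, 8] ✓

[1, 2]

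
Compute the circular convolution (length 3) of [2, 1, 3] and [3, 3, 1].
Use y[k] = Σ_j x[j]·h[(k-j) mod 3]. y[0] = 2×3 + 1×1 + 3×3 = 16; y[1] = 2×3 + 1×3 + 3×1 = 12; y[2] = 2×1 + 1×3 + 3×3 = 14. Result: [16, 12, 14]

[16, 12, 14]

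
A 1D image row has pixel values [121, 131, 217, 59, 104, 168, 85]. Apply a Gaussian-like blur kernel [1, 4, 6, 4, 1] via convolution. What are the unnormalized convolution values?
Convolve image row [121, 131, 217, 59, 104, 168, 85] with kernel [1, 4, 6, 4, 1]: y[0] = 121×1 = 121; y[1] = 121×4 + 131×1 = 615; y[2] = 121×6 + 131×4 + 217×1 = 1467; y[3] = 121×4 + 131×6 + 217×4 + 59×1 = 2197; y[4] = 121×1 + 131×4 + 217×6 + 59×4 + 104×1 = 2287; y[5] = 131×1 + 217×4 + 59×6 + 104×4 + 168×1 = 1937; y[6] = 217×1 + 59×4 + 104×6 + 168×4 + 85×1 = 1834; y[7] = 59×1 + 104×4 + 168×6 + 85×4 = 1823; y[8] = 104×1 + 168×4 + 85×6 = 1286; y[9] = 168×1 + 85×4 = 508; y[10] = 85×1 = 85 → [121, 615, 1467, 2197, 2287, 1937, 1834, 1823, 1286, 508, 85]. Normalization factor = sum(kernel) = 16.

[121, 615, 1467, 2197, 2287, 1937, 1834, 1823, 1286, 508, 85]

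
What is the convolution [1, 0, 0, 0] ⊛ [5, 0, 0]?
y[0] = 1×5 = 5; y[1] = 1×0 + 0×5 = 0; y[2] = 1×0 + 0×0 + 0×5 = 0; y[3] = 0×0 + 0×0 + 0×5 = 0; y[4] = 0×0 + 0×0 = 0; y[5] = 0×0 = 0

[5, 0, 0, 0, 0, 0]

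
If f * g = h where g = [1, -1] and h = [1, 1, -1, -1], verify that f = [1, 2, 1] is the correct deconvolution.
Forward-compute [1, 2, 1] * [1, -1]: h[0] = 1×1 = 1; h[1] = 1×-1 + 2×1 = 1; h[2] = 2×-1 + 1×1 = -1; h[3] = 1×-1 = -1 → [1, 1, -1, -1]. Matches given h = [1, 1, -1, -1], so verified.

Verified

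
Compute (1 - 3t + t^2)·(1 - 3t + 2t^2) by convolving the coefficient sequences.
Ascending coefficients: a = [1, -3, 1], b = [1, -3, 2]. c[0] = 1×1 = 1; c[1] = 1×-3 + -3×1 = -6; c[2] = 1×2 + -3×-3 + 1×1 = 12; c[3] = -3×2 + 1×-3 = -9; c[4] = 1×2 = 2. Result coefficients: [1, -6, 12, -9, 2] → 1 - 6t + 12t^2 - 9t^3 + 2t^4

1 - 6t + 12t^2 - 9t^3 + 2t^4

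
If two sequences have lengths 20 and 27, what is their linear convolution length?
Linear/full convolution length: m + n - 1 = 20 + 27 - 1 = 46

46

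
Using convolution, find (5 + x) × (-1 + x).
Ascending coefficients: a = [5, 1], b = [-1, 1]. c[0] = 5×-1 = -5; c[1] = 5×1 + 1×-1 = 4; c[2] = 1×1 = 1. Result coefficients: [-5, 4, 1] → -5 + 4x + x^2

-5 + 4x + x^2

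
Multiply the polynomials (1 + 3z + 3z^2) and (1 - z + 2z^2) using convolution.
Ascending coefficients: a = [1, 3, 3], b = [1, -1, 2]. c[0] = 1×1 = 1; c[1] = 1×-1 + 3×1 = 2; c[2] = 1×2 + 3×-1 + 3×1 = 2; c[3] = 3×2 + 3×-1 = 3; c[4] = 3×2 = 6. Result coefficients: [1, 2, 2, 3, 6] → 1 + 2z + 2z^2 + 3z^3 + 6z^4

1 + 2z + 2z^2 + 3z^3 + 6z^4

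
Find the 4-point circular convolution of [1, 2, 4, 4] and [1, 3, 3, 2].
Use y[k] = Σ_j x[j]·h[(k-j) mod 4]. y[0] = 1×1 + 2×2 + 4×3 + 4×3 = 29; y[1] = 1×3 + 2×1 + 4×2 + 4×3 = 25; y[2] = 1×3 + 2×3 + 4×1 + 4×2 = 21; y[3] = 1×2 + 2×3 + 4×3 + 4×1 = 24. Result: [29, 25, 21, 24]

[29, 25, 21, 24]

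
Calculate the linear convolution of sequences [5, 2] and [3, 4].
y[0] = 5×3 = 15; y[1] = 5×4 + 2×3 = 26; y[2] = 2×4 = 8

[15, 26, 8]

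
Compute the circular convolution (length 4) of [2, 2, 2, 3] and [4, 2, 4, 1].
Use y[k] = Σ_j f[j]·g[(k-j) mod 4]. y[0] = 2×4 + 2×1 + 2×4 + 3×2 = 24; y[1] = 2×2 + 2×4 + 2×1 + 3×4 = 26; y[2] = 2×4 + 2×2 + 2×4 + 3×1 = 23; y[3] = 2×1 + 2×4 + 2×2 + 3×4 = 26. Result: [24, 26, 23, 26]

[24, 26, 23, 26]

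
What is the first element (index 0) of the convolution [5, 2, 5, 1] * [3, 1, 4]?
Use y[k] = Σ_i a[i]·b[k-i] at k=0. y[0] = 5×3 = 15

15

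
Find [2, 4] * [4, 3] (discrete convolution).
y[0] = 2×4 = 8; y[1] = 2×3 + 4×4 = 22; y[2] = 4×3 = 12

[8, 22, 12]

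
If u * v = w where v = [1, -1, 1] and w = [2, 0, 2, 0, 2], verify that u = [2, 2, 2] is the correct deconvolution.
Forward-compute [2, 2, 2] * [1, -1, 1]: w[0] = 2×1 = 2; w[1] = 2×-1 + 2×1 = 0; w[2] = 2×1 + 2×-1 + 2×1 = 2; w[3] = 2×1 + 2×-1 = 0; w[4] = 2×1 = 2 → [2, 0, 2, 0, 2]. Matches given w = [2, 0, 2, 0, 2], so verified.

Verified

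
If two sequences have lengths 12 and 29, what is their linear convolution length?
Linear/full convolution length: m + n - 1 = 12 + 29 - 1 = 40

40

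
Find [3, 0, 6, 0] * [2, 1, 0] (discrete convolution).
y[0] = 3×2 = 6; y[1] = 3×1 + 0×2 = 3; y[2] = 3×0 + 0×1 + 6×2 = 12; y[3] = 0×0 + 6×1 + 0×2 = 6; y[4] = 6×0 + 0×1 = 0; y[5] = 0×0 = 0

[6, 3, 12, 6, 0, 0]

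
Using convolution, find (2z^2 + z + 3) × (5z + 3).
Ascending coefficients: a = [3, 1, 2], b = [3, 5]. c[0] = 3×3 = 9; c[1] = 3×5 + 1×3 = 18; c[2] = 1×5 + 2×3 = 11; c[3] = 2×5 = 10. Result coefficients: [9, 18, 11, 10] → 10z^3 + 11z^2 + 18z + 9

10z^3 + 11z^2 + 18z + 9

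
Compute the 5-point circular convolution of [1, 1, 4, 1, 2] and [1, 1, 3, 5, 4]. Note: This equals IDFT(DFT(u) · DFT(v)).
Either evaluate y[k] = Σ_j u[j]·v[(k-j) mod 5] directly, or use IDFT(DFT(u) · DFT(v)). y[0] = 1×1 + 1×4 + 4×5 + 1×3 + 2×1 = 30; y[1] = 1×1 + 1×1 + 4×4 + 1×5 + 2×3 = 29; y[2] = 1×3 + 1×1 + 4×1 + 1×4 + 2×5 = 22; y[3] = 1×5 + 1×3 + 4×1 + 1×1 + 2×4 = 21; y[4] = 1×4 + 1×5 + 4×3 + 1×1 + 2×1 = 24. Result: [30, 29, 22, 21, 24]

[30, 29, 22, 21, 24]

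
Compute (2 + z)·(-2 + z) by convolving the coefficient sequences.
Ascending coefficients: a = [2, 1], b = [-2, 1]. c[0] = 2×-2 = -4; c[1] = 2×1 + 1×-2 = 0; c[2] = 1×1 = 1. Result coefficients: [-4, 0, 1] → -4 + z^2

-4 + z^2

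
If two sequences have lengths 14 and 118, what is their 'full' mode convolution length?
Linear/full convolution length: m + n - 1 = 14 + 118 - 1 = 131

131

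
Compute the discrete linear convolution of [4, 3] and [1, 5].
y[0] = 4×1 = 4; y[1] = 4×5 + 3×1 = 23; y[2] = 3×5 = 15

[4, 23, 15]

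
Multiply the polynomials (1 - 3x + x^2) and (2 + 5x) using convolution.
Ascending coefficients: a = [1, -3, 1], b = [2, 5]. c[0] = 1×2 = 2; c[1] = 1×5 + -3×2 = -1; c[2] = -3×5 + 1×2 = -13; c[3] = 1×5 = 5. Result coefficients: [2, -1, -13, 5] → 2 - x - 13x^2 + 5x^3

2 - x - 13x^2 + 5x^3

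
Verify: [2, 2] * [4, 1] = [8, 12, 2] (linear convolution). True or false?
Recompute linear convolution of [2, 2] and [4, 1]: y[0] = 2×4 = 8; y[1] = 2×1 + 2×4 = 10; y[2] = 2×1 = 2 → [8, 10, 2]. Compare to given [8, 12, 2]: they differ at index 1: given 12, correct 10, so answer: No

No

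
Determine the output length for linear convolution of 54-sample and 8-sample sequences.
Linear/full convolution length: m + n - 1 = 54 + 8 - 1 = 61

61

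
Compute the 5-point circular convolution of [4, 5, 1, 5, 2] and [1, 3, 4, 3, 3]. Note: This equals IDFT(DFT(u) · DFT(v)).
Either evaluate y[k] = Σ_j u[j]·v[(k-j) mod 5] directly, or use IDFT(DFT(u) · DFT(v)). y[0] = 4×1 + 5×3 + 1×3 + 5×4 + 2×3 = 48; y[1] = 4×3 + 5×1 + 1×3 + 5×3 + 2×4 = 43; y[2] = 4×4 + 5×3 + 1×1 + 5×3 + 2×3 = 53; y[3] = 4×3 + 5×4 + 1×3 + 5×1 + 2×3 = 46; y[4] = 4×3 + 5×3 + 1×4 + 5×3 + 2×1 = 48. Result: [48, 43, 53, 46, 48]

[48, 43, 53, 46, 48]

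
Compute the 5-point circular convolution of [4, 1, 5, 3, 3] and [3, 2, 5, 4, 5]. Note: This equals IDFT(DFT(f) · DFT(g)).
Either evaluate y[k] = Σ_j f[j]·g[(k-j) mod 5] directly, or use IDFT(DFT(f) · DFT(g)). y[0] = 4×3 + 1×5 + 5×4 + 3×5 + 3×2 = 58; y[1] = 4×2 + 1×3 + 5×5 + 3×4 + 3×5 = 63; y[2] = 4×5 + 1×2 + 5×3 + 3×5 + 3×4 = 64; y[3] = 4×4 + 1×5 + 5×2 + 3×3 + 3×5 = 55; y[4] = 4×5 + 1×4 + 5×5 + 3×2 + 3×3 = 64. Result: [58, 63, 64, 55, 64]

[58, 63, 64, 55, 64]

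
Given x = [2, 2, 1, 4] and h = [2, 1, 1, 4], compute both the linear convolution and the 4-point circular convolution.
Linear: y_lin[0] = 2×2 = 4; y_lin[1] = 2×1 + 2×2 = 6; y_lin[2] = 2×1 + 2×1 + 1×2 = 6; y_lin[3] = 2×4 + 2×1 + 1×1 + 4×2 = 19; y_lin[4] = 2×4 + 1×1 + 4×1 = 13; y_lin[5] = 1×4 + 4×1 = 8; y_lin[6] = 4×4 = 16 → [4, 6, 6, 19, 13, 8, 16]. Circular (length 4): y[0] = 2×2 + 2×4 + 1×1 + 4×1 = 17; y[1] = 2×1 + 2×2 + 1×4 + 4×1 = 14; y[2] = 2×1 + 2×1 + 1×2 + 4×4 = 22; y[3] = 2×4 + 2×1 + 1×1 + 4×2 = 19 → [17, 14, 22, 19]

Linear: [4, 6, 6, 19, 13, 8, 16], Circular: [17, 14, 22, 19]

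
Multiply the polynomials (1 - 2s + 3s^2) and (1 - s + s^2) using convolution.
Ascending coefficients: a = [1, -2, 3], b = [1, -1, 1]. c[0] = 1×1 = 1; c[1] = 1×-1 + -2×1 = -3; c[2] = 1×1 + -2×-1 + 3×1 = 6; c[3] = -2×1 + 3×-1 = -5; c[4] = 3×1 = 3. Result coefficients: [1, -3, 6, -5, 3] → 1 - 3s + 6s^2 - 5s^3 + 3s^4

1 - 3s + 6s^2 - 5s^3 + 3s^4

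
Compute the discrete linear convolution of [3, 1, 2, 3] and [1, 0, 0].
y[0] = 3×1 = 3; y[1] = 3×0 + 1×1 = 1; y[2] = 3×0 + 1×0 + 2×1 = 2; y[3] = 1×0 + 2×0 + 3×1 = 3; y[4] = 2×0 + 3×0 = 0; y[5] = 3×0 = 0

[3, 1, 2, 3, 0, 0]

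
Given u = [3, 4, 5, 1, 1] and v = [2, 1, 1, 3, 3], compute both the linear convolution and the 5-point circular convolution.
Linear: y_lin[0] = 3×2 = 6; y_lin[1] = 3×1 + 4×2 = 11; y_lin[2] = 3×1 + 4×1 + 5×2 = 17; y_lin[3] = 3×3 + 4×1 + 5×1 + 1×2 = 20; y_lin[4] = 3×3 + 4×3 + 5×1 + 1×1 + 1×2 = 29; y_lin[5] = 4×3 + 5×3 + 1×1 + 1×1 = 29; y_lin[6] = 5×3 + 1×3 + 1×1 = 19; y_lin[7] = 1×3 + 1×3 = 6; y_lin[8] = 1×3 = 3 → [6, 11, 17, 20, 29, 29, 19, 6, 3]. Circular (length 5): y[0] = 3×2 + 4×3 + 5×3 + 1×1 + 1×1 = 35; y[1] = 3×1 + 4×2 + 5×3 + 1×3 + 1×1 = 30; y[2] = 3×1 + 4×1 + 5×2 + 1×3 + 1×3 = 23; y[3] = 3×3 + 4×1 + 5×1 + 1×2 + 1×3 = 23; y[4] = 3×3 + 4×3 + 5×1 + 1×1 + 1×2 = 29 → [35, 30, 23, 23, 29]

Linear: [6, 11, 17, 20, 29, 29, 19, 6, 3], Circular: [35, 30, 23, 23, 29]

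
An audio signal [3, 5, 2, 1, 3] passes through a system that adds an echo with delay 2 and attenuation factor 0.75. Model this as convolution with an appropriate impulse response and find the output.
Direct-path + delayed-attenuated-path model → impulse response h = [1, 0, 0.75] (1 at lag 0, 0.75 at lag 2). Output y[n] = x[n] + 0.75·x[n - 2] (with x[n] = 0 outside 0..4): y[0] = 3 + 0.75×0 = 3; y[1] = 5 + 0.75×0 = 5; y[2] = 2 + 0.75×3 = 4.25; y[3] = 1 + 0.75×5 = 4.75; y[4] = 3 + 0.75×2 = 4.5; y[5] = 0 + 0.75×1 = 0.75; y[6] = 0 + 0.75×3 = 2.25. So y = [3, 5, 4.25, 4.75, 4.5, 0.75, 2.25]

[3, 5, 4.25, 4.75, 4.5, 0.75, 2.25]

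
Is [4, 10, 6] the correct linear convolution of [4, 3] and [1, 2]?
Recompute linear convolution of [4, 3] and [1, 2]: y[0] = 4×1 = 4; y[1] = 4×2 + 3×1 = 11; y[2] = 3×2 = 6 → [4, 11, 6]. Compare to given [4, 10, 6]: they differ at index 1: given 10, correct 11, so answer: No

No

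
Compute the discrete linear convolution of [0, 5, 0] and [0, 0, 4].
y[0] = 0×0 = 0; y[1] = 0×0 + 5×0 = 0; y[2] = 0×4 + 5×0 + 0×0 = 0; y[3] = 5×4 + 0×0 = 20; y[4] = 0×4 = 0

[0, 0, 0, 20, 0]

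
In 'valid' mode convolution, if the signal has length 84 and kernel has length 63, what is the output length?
'Valid' mode counts only positions where the kernel fully overlaps the signal: m - n + 1 = 84 - 63 + 1 = 22

22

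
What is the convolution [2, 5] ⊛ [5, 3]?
y[0] = 2×5 = 10; y[1] = 2×3 + 5×5 = 31; y[2] = 5×3 = 15

[10, 31, 15]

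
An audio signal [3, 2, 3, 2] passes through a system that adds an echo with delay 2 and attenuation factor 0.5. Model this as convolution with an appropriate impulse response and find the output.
Direct-path + delayed-attenuated-path model → impulse response h = [1, 0, 0.5] (1 at lag 0, 0.5 at lag 2). Output y[n] = x[n] + 0.5·x[n - 2] (with x[n] = 0 outside 0..3): y[0] = 3 + 0.5×0 = 3; y[1] = 2 + 0.5×0 = 2; y[2] = 3 + 0.5×3 = 4.5; y[3] = 2 + 0.5×2 = 3.0; y[4] = 0 + 0.5×3 = 1.5; y[5] = 0 + 0.5×2 = 1.0. So y = [3, 2, 4.5, 3.0, 1.5, 1.0]

[3, 2, 4.5, 3.0, 1.5, 1.0]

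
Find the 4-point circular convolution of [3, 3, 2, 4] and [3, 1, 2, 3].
Use y[k] = Σ_j s[j]·t[(k-j) mod 4]. y[0] = 3×3 + 3×3 + 2×2 + 4×1 = 26; y[1] = 3×1 + 3×3 + 2×3 + 4×2 = 26; y[2] = 3×2 + 3×1 + 2×3 + 4×3 = 27; y[3] = 3×3 + 3×2 + 2×1 + 4×3 = 29. Result: [26, 26, 27, 29]

[26, 26, 27, 29]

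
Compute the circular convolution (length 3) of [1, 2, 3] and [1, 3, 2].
Use y[k] = Σ_j a[j]·b[(k-j) mod 3]. y[0] = 1×1 + 2×2 + 3×3 = 14; y[1] = 1×3 + 2×1 + 3×2 = 11; y[2] = 1×2 + 2×3 + 3×1 = 11. Result: [14, 11, 11]

[14, 11, 11]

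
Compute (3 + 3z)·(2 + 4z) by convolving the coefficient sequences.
Ascending coefficients: a = [3, 3], b = [2, 4]. c[0] = 3×2 = 6; c[1] = 3×4 + 3×2 = 18; c[2] = 3×4 = 12. Result coefficients: [6, 18, 12] → 6 + 18z + 12z^2

6 + 18z + 12z^2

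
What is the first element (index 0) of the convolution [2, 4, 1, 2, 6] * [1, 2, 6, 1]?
Use y[k] = Σ_i a[i]·b[k-i] at k=0. y[0] = 2×1 = 2

2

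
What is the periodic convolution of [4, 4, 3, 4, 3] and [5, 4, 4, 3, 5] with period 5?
Use y[k] = Σ_j s[j]·t[(k-j) mod 5]. y[0] = 4×5 + 4×5 + 3×3 + 4×4 + 3×4 = 77; y[1] = 4×4 + 4×5 + 3×5 + 4×3 + 3×4 = 75; y[2] = 4×4 + 4×4 + 3×5 + 4×5 + 3×3 = 76; y[3] = 4×3 + 4×4 + 3×4 + 4×5 + 3×5 = 75; y[4] = 4×5 + 4×3 + 3×4 + 4×4 + 3×5 = 75. Result: [77, 75, 76, 75, 75]

[77, 75, 76, 75, 75]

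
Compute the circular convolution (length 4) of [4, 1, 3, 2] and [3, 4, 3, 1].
Use y[k] = Σ_j f[j]·g[(k-j) mod 4]. y[0] = 4×3 + 1×1 + 3×3 + 2×4 = 30; y[1] = 4×4 + 1×3 + 3×1 + 2×3 = 28; y[2] = 4×3 + 1×4 + 3×3 + 2×1 = 27; y[3] = 4×1 + 1×3 + 3×4 + 2×3 = 25. Result: [30, 28, 27, 25]

[30, 28, 27, 25]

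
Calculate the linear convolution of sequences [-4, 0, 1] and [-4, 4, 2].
y[0] = -4×-4 = 16; y[1] = -4×4 + 0×-4 = -16; y[2] = -4×2 + 0×4 + 1×-4 = -12; y[3] = 0×2 + 1×4 = 4; y[4] = 1×2 = 2

[16, -16, -12, 4, 2]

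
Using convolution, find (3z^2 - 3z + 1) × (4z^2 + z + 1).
Ascending coefficients: a = [1, -3, 3], b = [1, 1, 4]. c[0] = 1×1 = 1; c[1] = 1×1 + -3×1 = -2; c[2] = 1×4 + -3×1 + 3×1 = 4; c[3] = -3×4 + 3×1 = -9; c[4] = 3×4 = 12. Result coefficients: [1, -2, 4, -9, 12] → 12z^4 - 9z^3 + 4z^2 - 2z + 1

12z^4 - 9z^3 + 4z^2 - 2z + 1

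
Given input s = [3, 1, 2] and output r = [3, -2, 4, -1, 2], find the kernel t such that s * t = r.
Output length 5 = len(s) + len(t) - 1 ⇒ len(t) = 3. Solve t forward using t[k] = (r[k] - Σ_{i≥1} s[i]·t[k-i]) / s[0]: t[0] = r[0] / s[0] = 3 / 3 = 1; t[1] = (r[1] - 1×1) / s[0] = (-2 - 1×1) / 3 = -1; t[2] = (r[2] - 1×-1 - 2×1) / s[0] = (4 - 1×-1 - 2×1) / 3 = 1. So t = [1, -1, 1]. Forward-check [3, 1, 2] * [1, -1, 1]: r[0] = 3×1 = 3; r[1] = 3×-1 + 1×1 = -2; r[2] = 3×1 + 1×-1 + 2×1 = 4; r[3] = 1×1 + 2×-1 = -1; r[4] = 2×1 = 2 → [3, -2, 4, -1, 2] ✓

[1, -1, 1]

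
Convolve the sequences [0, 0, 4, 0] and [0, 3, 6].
y[0] = 0×0 = 0; y[1] = 0×3 + 0×0 = 0; y[2] = 0×6 + 0×3 + 4×0 = 0; y[3] = 0×6 + 4×3 + 0×0 = 12; y[4] = 4×6 + 0×3 = 24; y[5] = 0×6 = 0

[0, 0, 0, 12, 24, 0]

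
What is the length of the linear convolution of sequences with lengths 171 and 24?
Linear/full convolution length: m + n - 1 = 171 + 24 - 1 = 194

194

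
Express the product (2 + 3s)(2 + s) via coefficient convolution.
Ascending coefficients: a = [2, 3], b = [2, 1]. c[0] = 2×2 = 4; c[1] = 2×1 + 3×2 = 8; c[2] = 3×1 = 3. Result coefficients: [4, 8, 3] → 4 + 8s + 3s^2

4 + 8s + 3s^2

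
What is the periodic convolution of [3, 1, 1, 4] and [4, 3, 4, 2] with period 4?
Use y[k] = Σ_j f[j]·g[(k-j) mod 4]. y[0] = 3×4 + 1×2 + 1×4 + 4×3 = 30; y[1] = 3×3 + 1×4 + 1×2 + 4×4 = 31; y[2] = 3×4 + 1×3 + 1×4 + 4×2 = 27; y[3] = 3×2 + 1×4 + 1×3 + 4×4 = 29. Result: [30, 31, 27, 29]

[30, 31, 27, 29]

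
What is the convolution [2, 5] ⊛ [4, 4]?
y[0] = 2×4 = 8; y[1] = 2×4 + 5×4 = 28; y[2] = 5×4 = 20

[8, 28, 20]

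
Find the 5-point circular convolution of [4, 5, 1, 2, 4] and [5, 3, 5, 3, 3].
Use y[k] = Σ_j f[j]·g[(k-j) mod 5]. y[0] = 4×5 + 5×3 + 1×3 + 2×5 + 4×3 = 60; y[1] = 4×3 + 5×5 + 1×3 + 2×3 + 4×5 = 66; y[2] = 4×5 + 5×3 + 1×5 + 2×3 + 4×3 = 58; y[3] = 4×3 + 5×5 + 1×3 + 2×5 + 4×3 = 62; y[4] = 4×3 + 5×3 + 1×5 + 2×3 + 4×5 = 58. Result: [60, 66, 58, 62, 58]

[60, 66, 58, 62, 58]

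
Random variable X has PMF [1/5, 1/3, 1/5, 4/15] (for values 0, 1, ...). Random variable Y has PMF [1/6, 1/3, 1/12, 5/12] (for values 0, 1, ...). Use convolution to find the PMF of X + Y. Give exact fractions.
P(X+Y=k) = Σ_i P(X=i)·P(Y=k-i) — a convolution of [1/5, 1/3, 1/5, 4/15] and [1/6, 1/3, 1/12, 5/12]. P(X+Y=0) = (1/5)×(1/6) = 1/30; P(X+Y=1) = (1/5)×(1/3) + (1/3)×(1/6) = 1/15 + 1/18 = 11/90; P(X+Y=2) = (1/5)×(1/12) + (1/3)×(1/3) + (1/5)×(1/6) = 1/60 + 1/9 + 1/30 = 29/180; P(X+Y=3) = (1/5)×(5/12) + (1/3)×(1/12) + (1/5)×(1/3) + (4/15)×(1/6) = 1/12 + 1/36 + 1/15 + 2/45 = 2/9; P(X+Y=4) = (1/3)×(5/12) + (1/5)×(1/12) + (4/15)×(1/3) = 5/36 + 1/60 + 4/45 = 11/45; P(X+Y=5) = (1/5)×(5/12) + (4/15)×(1/12) = 1/12 + 1/45 = 19/180; P(X+Y=6) = (4/15)×(5/12) = 1/9. PMF: [1/30, 11/90, 29/180, 2/9, 11/45, 19/180, 1/9] (sums to 1 ✓)

[1/30, 11/90, 29/180, 2/9, 11/45, 19/180, 1/9]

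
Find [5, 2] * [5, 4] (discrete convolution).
y[0] = 5×5 = 25; y[1] = 5×4 + 2×5 = 30; y[2] = 2×4 = 8

[25, 30, 8]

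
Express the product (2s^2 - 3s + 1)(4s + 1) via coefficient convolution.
Ascending coefficients: a = [1, -3, 2], b = [1, 4]. c[0] = 1×1 = 1; c[1] = 1×4 + -3×1 = 1; c[2] = -3×4 + 2×1 = -10; c[3] = 2×4 = 8. Result coefficients: [1, 1, -10, 8] → 8s^3 - 10s^2 + s + 1

8s^3 - 10s^2 + s + 1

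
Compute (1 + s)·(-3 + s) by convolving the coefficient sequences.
Ascending coefficients: a = [1, 1], b = [-3, 1]. c[0] = 1×-3 = -3; c[1] = 1×1 + 1×-3 = -2; c[2] = 1×1 = 1. Result coefficients: [-3, -2, 1] → -3 - 2s + s^2

-3 - 2s + s^2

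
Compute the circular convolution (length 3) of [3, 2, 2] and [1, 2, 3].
Use y[k] = Σ_j x[j]·h[(k-j) mod 3]. y[0] = 3×1 + 2×3 + 2×2 = 13; y[1] = 3×2 + 2×1 + 2×3 = 14; y[2] = 3×3 + 2×2 + 2×1 = 15. Result: [13, 14, 15]

[13, 14, 15]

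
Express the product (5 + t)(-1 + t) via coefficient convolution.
Ascending coefficients: a = [5, 1], b = [-1, 1]. c[0] = 5×-1 = -5; c[1] = 5×1 + 1×-1 = 4; c[2] = 1×1 = 1. Result coefficients: [-5, 4, 1] → -5 + 4t + t^2

-5 + 4t + t^2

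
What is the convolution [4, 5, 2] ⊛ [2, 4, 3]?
y[0] = 4×2 = 8; y[1] = 4×4 + 5×2 = 26; y[2] = 4×3 + 5×4 + 2×2 = 36; y[3] = 5×3 + 2×4 = 23; y[4] = 2×3 = 6

[8, 26, 36, 23, 6]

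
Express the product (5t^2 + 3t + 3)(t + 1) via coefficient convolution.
Ascending coefficients: a = [3, 3, 5], b = [1, 1]. c[0] = 3×1 = 3; c[1] = 3×1 + 3×1 = 6; c[2] = 3×1 + 5×1 = 8; c[3] = 5×1 = 5. Result coefficients: [3, 6, 8, 5] → 5t^3 + 8t^2 + 6t + 3

5t^3 + 8t^2 + 6t + 3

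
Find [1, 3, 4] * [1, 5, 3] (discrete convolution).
y[0] = 1×1 = 1; y[1] = 1×5 + 3×1 = 8; y[2] = 1×3 + 3×5 + 4×1 = 22; y[3] = 3×3 + 4×5 = 29; y[4] = 4×3 = 12

[1, 8, 22, 29, 12]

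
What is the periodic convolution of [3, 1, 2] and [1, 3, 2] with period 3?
Use y[k] = Σ_j u[j]·v[(k-j) mod 3]. y[0] = 3×1 + 1×2 + 2×3 = 11; y[1] = 3×3 + 1×1 + 2×2 = 14; y[2] = 3×2 + 1×3 + 2×1 = 11. Result: [11, 14, 11]

[11, 14, 11]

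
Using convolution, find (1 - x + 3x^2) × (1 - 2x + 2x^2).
Ascending coefficients: a = [1, -1, 3], b = [1, -2, 2]. c[0] = 1×1 = 1; c[1] = 1×-2 + -1×1 = -3; c[2] = 1×2 + -1×-2 + 3×1 = 7; c[3] = -1×2 + 3×-2 = -8; c[4] = 3×2 = 6. Result coefficients: [1, -3, 7, -8, 6] → 1 - 3x + 7x^2 - 8x^3 + 6x^4

1 - 3x + 7x^2 - 8x^3 + 6x^4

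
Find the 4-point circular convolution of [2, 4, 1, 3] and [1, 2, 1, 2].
Use y[k] = Σ_j u[j]·v[(k-j) mod 4]. y[0] = 2×1 + 4×2 + 1×1 + 3×2 = 17; y[1] = 2×2 + 4×1 + 1×2 + 3×1 = 13; y[2] = 2×1 + 4×2 + 1×1 + 3×2 = 17; y[3] = 2×2 + 4×1 + 1×2 + 3×1 = 13. Result: [17, 13, 17, 13]

[17, 13, 17, 13]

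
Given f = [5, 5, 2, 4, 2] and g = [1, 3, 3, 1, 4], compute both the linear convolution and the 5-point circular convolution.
Linear: y_lin[0] = 5×1 = 5; y_lin[1] = 5×3 + 5×1 = 20; y_lin[2] = 5×3 + 5×3 + 2×1 = 32; y_lin[3] = 5×1 + 5×3 + 2×3 + 4×1 = 30; y_lin[4] = 5×4 + 5×1 + 2×3 + 4×3 + 2×1 = 45; y_lin[5] = 5×4 + 2×1 + 4×3 + 2×3 = 40; y_lin[6] = 2×4 + 4×1 + 2×3 = 18; y_lin[7] = 4×4 + 2×1 = 18; y_lin[8] = 2×4 = 8 → [5, 20, 32, 30, 45, 40, 18, 18, 8]. Circular (length 5): y[0] = 5×1 + 5×4 + 2×1 + 4×3 + 2×3 = 45; y[1] = 5×3 + 5×1 + 2×4 + 4×1 + 2×3 = 38; y[2] = 5×3 + 5×3 + 2×1 + 4×4 + 2×1 = 50; y[3] = 5×1 + 5×3 + 2×3 + 4×1 + 2×4 = 38; y[4] = 5×4 + 5×1 + 2×3 + 4×3 + 2×1 = 45 → [45, 38, 50, 38, 45]

Linear: [5, 20, 32, 30, 45, 40, 18, 18, 8], Circular: [45, 38, 50, 38, 45]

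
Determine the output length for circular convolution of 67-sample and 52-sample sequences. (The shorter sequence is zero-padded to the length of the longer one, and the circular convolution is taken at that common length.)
Circular convolution (zero-padding the shorter input) has length max(m, n) = max(67, 52) = 67

67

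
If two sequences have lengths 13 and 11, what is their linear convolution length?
Linear/full convolution length: m + n - 1 = 13 + 11 - 1 = 23

23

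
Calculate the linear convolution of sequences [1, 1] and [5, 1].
y[0] = 1×5 = 5; y[1] = 1×1 + 1×5 = 6; y[2] = 1×1 = 1

[5, 6, 1]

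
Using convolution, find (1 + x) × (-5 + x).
Ascending coefficients: a = [1, 1], b = [-5, 1]. c[0] = 1×-5 = -5; c[1] = 1×1 + 1×-5 = -4; c[2] = 1×1 = 1. Result coefficients: [-5, -4, 1] → -5 - 4x + x^2

-5 - 4x + x^2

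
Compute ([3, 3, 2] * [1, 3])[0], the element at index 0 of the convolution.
Use y[k] = Σ_i a[i]·b[k-i] at k=0. y[0] = 3×1 = 3

3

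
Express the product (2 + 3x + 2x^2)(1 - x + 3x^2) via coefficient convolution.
Ascending coefficients: a = [2, 3, 2], b = [1, -1, 3]. c[0] = 2×1 = 2; c[1] = 2×-1 + 3×1 = 1; c[2] = 2×3 + 3×-1 + 2×1 = 5; c[3] = 3×3 + 2×-1 = 7; c[4] = 2×3 = 6. Result coefficients: [2, 1, 5, 7, 6] → 2 + x + 5x^2 + 7x^3 + 6x^4

2 + x + 5x^2 + 7x^3 + 6x^4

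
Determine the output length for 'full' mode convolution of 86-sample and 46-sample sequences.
Linear/full convolution length: m + n - 1 = 86 + 46 - 1 = 131

131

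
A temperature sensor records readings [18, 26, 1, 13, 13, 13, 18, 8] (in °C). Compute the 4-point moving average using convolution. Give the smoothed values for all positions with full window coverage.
4-point moving average kernel = [1, 1, 1, 1]. Apply in 'valid' mode (full window coverage): avg[0] = (18 + 26 + 1 + 13) / 4 = 14.5; avg[1] = (26 + 1 + 13 + 13) / 4 = 13.25; avg[2] = (1 + 13 + 13 + 13) / 4 = 10.0; avg[3] = (13 + 13 + 13 + 18) / 4 = 14.25; avg[4] = (13 + 13 + 18 + 8) / 4 = 13.0. Smoothed values: [14.5, 13.25, 10.0, 14.25, 13.0]

[14.5, 13.25, 10.0, 14.25, 13.0]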